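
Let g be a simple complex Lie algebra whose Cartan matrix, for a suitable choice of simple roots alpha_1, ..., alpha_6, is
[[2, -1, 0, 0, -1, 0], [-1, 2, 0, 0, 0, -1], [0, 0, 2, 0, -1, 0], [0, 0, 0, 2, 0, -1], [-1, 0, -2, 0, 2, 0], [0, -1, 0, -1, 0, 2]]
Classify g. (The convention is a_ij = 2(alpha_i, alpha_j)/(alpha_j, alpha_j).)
The matrix has rank 6 with 2's on the diagonal. Reading the off-diagonal entries as Dynkin edges (a single edge where a_ij = a_ji = -1; a double or triple edge where a_ij * a_ji = 2 or 3), the diagram is a chain of 6 nodes with a double edge at one end; the terminal node there is the unique short simple root (B_6). One simple-root ordering that puts it in standard form is (alpha_4, alpha_6, alpha_2, alpha_1, alpha_5, alpha_3). So the algebra is type B_6, i.e. so(13).

B_6 (so(13))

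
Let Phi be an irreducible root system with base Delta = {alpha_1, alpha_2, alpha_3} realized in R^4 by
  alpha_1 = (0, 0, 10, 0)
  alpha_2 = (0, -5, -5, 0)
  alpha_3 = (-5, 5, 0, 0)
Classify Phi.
C_3 (sp(6))

Compute the Cartan integers a_ij = 2(alpha_i, alpha_j)/(alpha_j, alpha_j); the resulting 3x3 Cartan matrix is
[[2, -2, 0], [-1, 2, -1], [0, -1, 2]].
The roots have two lengths (squared-length ratio 2:1); the short ones are alpha_{2,3}. The associated Dynkin diagram is a chain of 3 nodes with a double edge at one end; the terminal node there is the unique long simple root (C_3), so the type is C_3 (the algebra sp(6)).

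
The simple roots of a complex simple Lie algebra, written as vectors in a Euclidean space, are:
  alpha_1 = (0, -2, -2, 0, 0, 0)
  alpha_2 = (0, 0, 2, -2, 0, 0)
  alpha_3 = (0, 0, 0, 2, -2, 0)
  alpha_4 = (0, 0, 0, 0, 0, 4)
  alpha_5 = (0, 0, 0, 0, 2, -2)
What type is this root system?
Compute the Cartan integers a_ij = 2(alpha_i, alpha_j)/(alpha_j, alpha_j); the resulting 5x5 Cartan matrix is
[[2, -1, 0, 0, 0], [-1, 2, -1, 0, 0], [0, -1, 2, 0, -1], [0, 0, 0, 2, -2], [0, 0, -1, -1, 2]].
The roots have two lengths (squared-length ratio 2:1); the short ones are alpha_{1,2,3,5}. The associated Dynkin diagram is a chain of 5 nodes with a double edge at one end; the terminal node there is the unique long simple root (C_5), so the type is C_5 (the algebra sp(10)).

C_5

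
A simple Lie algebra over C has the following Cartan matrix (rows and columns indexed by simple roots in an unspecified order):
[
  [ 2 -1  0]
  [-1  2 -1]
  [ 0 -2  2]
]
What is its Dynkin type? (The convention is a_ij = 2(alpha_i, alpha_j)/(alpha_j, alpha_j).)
The matrix has rank 3 with 2's on the diagonal. Reading the off-diagonal entries as Dynkin edges (a single edge where a_ij = a_ji = -1; a double or triple edge where a_ij * a_ji = 2 or 3), the diagram is a chain of 3 nodes with a double edge at one end; the terminal node there is the unique long simple root (C_3). One simple-root ordering that puts it in standard form is (alpha_1, alpha_2, alpha_3). So the algebra is type C_3, i.e. sp(6).

C_3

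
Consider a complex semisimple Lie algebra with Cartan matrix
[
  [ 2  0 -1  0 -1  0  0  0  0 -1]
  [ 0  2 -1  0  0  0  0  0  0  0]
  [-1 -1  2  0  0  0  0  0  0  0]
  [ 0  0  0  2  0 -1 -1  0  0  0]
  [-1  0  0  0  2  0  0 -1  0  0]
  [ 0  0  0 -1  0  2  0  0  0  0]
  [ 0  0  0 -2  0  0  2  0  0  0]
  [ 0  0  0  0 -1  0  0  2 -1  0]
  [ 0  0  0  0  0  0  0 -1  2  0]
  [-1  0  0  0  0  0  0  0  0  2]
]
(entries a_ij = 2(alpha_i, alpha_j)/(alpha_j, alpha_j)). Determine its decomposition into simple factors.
type C_3 + type E_7

The diagram associated to this matrix has two connected components: the simple roots {alpha_4, alpha_6, alpha_7} form a chain of 3 nodes with a double edge at one end; the terminal node there is the unique long simple root (C_3), and {alpha_1, alpha_2, alpha_3, alpha_5, alpha_8, alpha_9, alpha_10} form a chain of 6 nodes with one extra node attached to the third node from one end (E_7). A semisimple Lie algebra decomposes uniquely as the direct sum of simple ideals, one per connected component of its Dynkin diagram, so g ≅ C_3 ⊕ E_7 (dimension 21 + 133 = 154).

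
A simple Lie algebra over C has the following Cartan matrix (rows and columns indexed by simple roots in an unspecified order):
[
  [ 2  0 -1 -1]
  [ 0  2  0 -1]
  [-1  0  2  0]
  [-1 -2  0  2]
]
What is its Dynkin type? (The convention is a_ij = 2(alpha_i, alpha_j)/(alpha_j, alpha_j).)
The matrix has rank 4 with 2's on the diagonal. Reading the off-diagonal entries as Dynkin edges (a single edge where a_ij = a_ji = -1; a double or triple edge where a_ij * a_ji = 2 or 3), the diagram is a chain of 4 nodes with a double edge at one end; the terminal node there is the unique short simple root (B_4). One simple-root ordering that puts it in standard form is (alpha_3, alpha_1, alpha_4, alpha_2). So the algebra is type B_4, i.e. so(9).

B_4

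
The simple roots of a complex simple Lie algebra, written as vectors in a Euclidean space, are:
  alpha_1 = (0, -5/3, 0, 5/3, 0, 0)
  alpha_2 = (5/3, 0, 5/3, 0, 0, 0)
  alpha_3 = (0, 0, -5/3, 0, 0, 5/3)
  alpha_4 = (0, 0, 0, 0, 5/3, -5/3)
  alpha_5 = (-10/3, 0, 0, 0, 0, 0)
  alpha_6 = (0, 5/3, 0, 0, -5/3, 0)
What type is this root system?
Compute the Cartan integers a_ij = 2(alpha_i, alpha_j)/(alpha_j, alpha_j); the resulting 6x6 Cartan matrix is
[[2, 0, 0, 0, 0, -1], [0, 2, -1, 0, -1, 0], [0, -1, 2, -1, 0, 0], [0, 0, -1, 2, 0, -1], [0, -2, 0, 0, 2, 0], [-1, 0, 0, -1, 0, 2]].
The roots have two lengths (squared-length ratio 2:1); the short ones are alpha_{1,2,3,4,6}. The associated Dynkin diagram is a chain of 6 nodes with a double edge at one end; the terminal node there is the unique long simple root (C_6), so the type is C_6 (the algebra sp(12)).

C_6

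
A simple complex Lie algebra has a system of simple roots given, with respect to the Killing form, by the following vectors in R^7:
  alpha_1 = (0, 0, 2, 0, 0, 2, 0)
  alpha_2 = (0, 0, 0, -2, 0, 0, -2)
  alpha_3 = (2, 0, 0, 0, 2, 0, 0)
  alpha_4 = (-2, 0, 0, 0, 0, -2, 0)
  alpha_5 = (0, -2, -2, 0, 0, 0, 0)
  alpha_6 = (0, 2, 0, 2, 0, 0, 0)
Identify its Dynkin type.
A_6 (sl(7))

Compute the Cartan integers a_ij = 2(alpha_i, alpha_j)/(alpha_j, alpha_j); the resulting 6x6 Cartan matrix is
[[2, 0, 0, -1, -1, 0], [0, 2, 0, 0, 0, -1], [0, 0, 2, -1, 0, 0], [-1, 0, -1, 2, 0, 0], [-1, 0, 0, 0, 2, -1], [0, -1, 0, 0, -1, 2]].
All simple roots have the same length, so the diagram is simply laced. The associated Dynkin diagram is a chain of 6 nodes with single edges (A_6), so the type is A_6 (the algebra sl(7)).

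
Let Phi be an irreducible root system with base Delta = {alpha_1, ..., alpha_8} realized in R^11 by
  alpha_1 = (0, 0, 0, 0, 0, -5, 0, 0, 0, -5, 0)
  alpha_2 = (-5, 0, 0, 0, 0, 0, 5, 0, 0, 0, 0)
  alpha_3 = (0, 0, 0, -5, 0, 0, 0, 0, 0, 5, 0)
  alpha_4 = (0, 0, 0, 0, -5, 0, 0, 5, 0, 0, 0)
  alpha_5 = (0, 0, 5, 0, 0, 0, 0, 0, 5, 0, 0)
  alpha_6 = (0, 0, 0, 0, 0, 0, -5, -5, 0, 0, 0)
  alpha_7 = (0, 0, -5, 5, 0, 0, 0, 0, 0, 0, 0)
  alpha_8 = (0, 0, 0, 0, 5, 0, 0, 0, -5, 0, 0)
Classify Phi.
A_8

Compute the Cartan integers a_ij = 2(alpha_i, alpha_j)/(alpha_j, alpha_j); the resulting 8x8 Cartan matrix is
[[2, 0, -1, 0, 0, 0, 0, 0], [0, 2, 0, 0, 0, -1, 0, 0], [-1, 0, 2, 0, 0, 0, -1, 0], [0, 0, 0, 2, 0, -1, 0, -1], [0, 0, 0, 0, 2, 0, -1, -1], [0, -1, 0, -1, 0, 2, 0, 0], [0, 0, -1, 0, -1, 0, 2, 0], [0, 0, 0, -1, -1, 0, 0, 2]].
All simple roots have the same length, so the diagram is simply laced. The associated Dynkin diagram is a chain of 8 nodes with single edges (A_8), so the type is A_8 (the algebra sl(9)).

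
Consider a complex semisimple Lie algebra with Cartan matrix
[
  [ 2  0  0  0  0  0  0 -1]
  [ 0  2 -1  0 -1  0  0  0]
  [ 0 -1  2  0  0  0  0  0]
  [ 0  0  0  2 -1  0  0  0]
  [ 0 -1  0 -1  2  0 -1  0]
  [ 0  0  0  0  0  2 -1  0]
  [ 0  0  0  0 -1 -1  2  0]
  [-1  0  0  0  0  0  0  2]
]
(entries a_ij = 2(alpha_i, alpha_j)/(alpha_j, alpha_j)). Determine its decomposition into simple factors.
The diagram associated to this matrix has two connected components: the simple roots {alpha_1, alpha_8} form a chain of 2 nodes with single edges (A_2), and {alpha_2, alpha_3, alpha_4, alpha_5, alpha_6, alpha_7} form a chain of 5 nodes with one extra node attached to the third node from one end (E_6). A semisimple Lie algebra decomposes uniquely as the direct sum of simple ideals, one per connected component of its Dynkin diagram, so g ≅ A_2 ⊕ E_6 (dimension 8 + 78 = 86).

A2 + E6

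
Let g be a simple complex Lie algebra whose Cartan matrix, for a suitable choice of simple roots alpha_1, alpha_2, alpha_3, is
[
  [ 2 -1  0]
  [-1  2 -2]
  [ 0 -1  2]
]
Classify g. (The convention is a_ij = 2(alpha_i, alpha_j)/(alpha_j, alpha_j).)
The matrix has rank 3 with 2's on the diagonal. Reading the off-diagonal entries as Dynkin edges (a single edge where a_ij = a_ji = -1; a double or triple edge where a_ij * a_ji = 2 or 3), the diagram is a chain of 3 nodes with a double edge at one end; the terminal node there is the unique short simple root (B_3). One simple-root ordering that puts it in standard form is (alpha_1, alpha_2, alpha_3). So the algebra is type B_3, i.e. so(7).

B3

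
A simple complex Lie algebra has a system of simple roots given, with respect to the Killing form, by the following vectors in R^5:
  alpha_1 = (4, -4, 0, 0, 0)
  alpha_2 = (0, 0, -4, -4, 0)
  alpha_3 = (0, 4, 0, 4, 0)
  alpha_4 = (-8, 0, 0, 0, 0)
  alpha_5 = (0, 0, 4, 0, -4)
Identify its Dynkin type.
Compute the Cartan integers a_ij = 2(alpha_i, alpha_j)/(alpha_j, alpha_j); the resulting 5x5 Cartan matrix is
[[2, 0, -1, -1, 0], [0, 2, -1, 0, -1], [-1, -1, 2, 0, 0], [-2, 0, 0, 2, 0], [0, -1, 0, 0, 2]].
The roots have two lengths (squared-length ratio 2:1); the short ones are alpha_{1,2,3,5}. The associated Dynkin diagram is a chain of 5 nodes with a double edge at one end; the terminal node there is the unique long simple root (C_5), so the type is C_5 (the algebra sp(10)).

C_5 (sp(10))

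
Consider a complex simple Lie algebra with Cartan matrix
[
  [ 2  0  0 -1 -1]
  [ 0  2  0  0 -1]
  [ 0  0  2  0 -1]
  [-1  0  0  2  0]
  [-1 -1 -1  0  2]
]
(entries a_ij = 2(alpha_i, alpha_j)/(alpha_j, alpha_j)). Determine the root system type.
The matrix has rank 5 with 2's on the diagonal. Reading the off-diagonal entries as Dynkin edges (a single edge where a_ij = a_ji = -1; a double or triple edge where a_ij * a_ji = 2 or 3), the diagram is a chain of 3 nodes with a fork of two nodes at one end (D_5). One simple-root ordering that puts it in standard form is (alpha_4, alpha_1, alpha_5, alpha_2, alpha_3). So the algebra is type D_5, i.e. so(10).

D5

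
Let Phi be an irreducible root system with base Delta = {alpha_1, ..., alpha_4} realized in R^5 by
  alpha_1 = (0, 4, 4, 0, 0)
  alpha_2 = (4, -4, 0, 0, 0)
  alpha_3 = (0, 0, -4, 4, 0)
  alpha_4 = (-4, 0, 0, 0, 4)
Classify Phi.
A_4

Compute the Cartan integers a_ij = 2(alpha_i, alpha_j)/(alpha_j, alpha_j); the resulting 4x4 Cartan matrix is
[[2, -1, -1, 0], [-1, 2, 0, -1], [-1, 0, 2, 0], [0, -1, 0, 2]].
All simple roots have the same length, so the diagram is simply laced. The associated Dynkin diagram is a chain of 4 nodes with single edges (A_4), so the type is A_4 (the algebra sl(5)).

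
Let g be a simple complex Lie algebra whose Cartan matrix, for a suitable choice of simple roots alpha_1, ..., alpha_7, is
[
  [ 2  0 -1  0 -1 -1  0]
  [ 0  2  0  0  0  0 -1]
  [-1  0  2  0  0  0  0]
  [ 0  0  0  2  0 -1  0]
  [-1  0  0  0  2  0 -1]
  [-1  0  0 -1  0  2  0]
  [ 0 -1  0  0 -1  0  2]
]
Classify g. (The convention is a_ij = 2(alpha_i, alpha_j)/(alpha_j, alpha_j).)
type E_7

The matrix has rank 7 with 2's on the diagonal. Reading the off-diagonal entries as Dynkin edges (a single edge where a_ij = a_ji = -1; a double or triple edge where a_ij * a_ji = 2 or 3), the diagram is a chain of 6 nodes with one extra node attached to the third node from one end (E_7). One simple-root ordering that puts it in standard form is (alpha_4, alpha_3, alpha_6, alpha_1, alpha_5, alpha_7, alpha_2). So the algebra is type E_7.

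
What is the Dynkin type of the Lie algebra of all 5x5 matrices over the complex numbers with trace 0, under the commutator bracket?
This is sl(5), which has dimension 5^2 - 1 = 24 and rank 5 - 1 = 4 (a Cartan subalgebra is the diagonal traceless matrices). In the classification of classical Lie algebras, the special linear algebra sl(n+1) has type A_n; here n = 4, so the Dynkin diagram is a chain of 4 nodes with single edges (A_4). Hence the type is A_4.

A4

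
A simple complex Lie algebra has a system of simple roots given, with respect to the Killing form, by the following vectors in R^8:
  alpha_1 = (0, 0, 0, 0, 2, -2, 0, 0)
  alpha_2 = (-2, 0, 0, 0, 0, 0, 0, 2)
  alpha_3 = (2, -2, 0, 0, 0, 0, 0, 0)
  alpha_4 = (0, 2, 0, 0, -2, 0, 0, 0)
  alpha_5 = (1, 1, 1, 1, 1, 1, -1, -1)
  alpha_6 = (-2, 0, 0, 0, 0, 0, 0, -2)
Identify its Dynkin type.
E_6

Compute the Cartan integers a_ij = 2(alpha_i, alpha_j)/(alpha_j, alpha_j); the resulting 6x6 Cartan matrix is
[[2, 0, 0, -1, 0, 0], [0, 2, -1, 0, -1, 0], [0, -1, 2, -1, 0, -1], [-1, 0, -1, 2, 0, 0], [0, -1, 0, 0, 2, 0], [0, 0, -1, 0, 0, 2]].
All simple roots have the same length, so the diagram is simply laced. The associated Dynkin diagram is a chain of 5 nodes with one extra node attached to the third node from one end (E_6), so the type is E_6.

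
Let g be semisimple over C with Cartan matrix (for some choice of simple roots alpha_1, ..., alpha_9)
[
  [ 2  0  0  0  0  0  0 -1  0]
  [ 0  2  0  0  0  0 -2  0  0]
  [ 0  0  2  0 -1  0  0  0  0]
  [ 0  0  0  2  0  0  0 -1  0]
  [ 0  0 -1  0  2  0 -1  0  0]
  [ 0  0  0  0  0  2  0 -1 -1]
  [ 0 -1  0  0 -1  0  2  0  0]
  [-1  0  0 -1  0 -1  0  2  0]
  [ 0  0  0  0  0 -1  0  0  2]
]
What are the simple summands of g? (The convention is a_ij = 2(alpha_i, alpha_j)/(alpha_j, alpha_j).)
C_4 (sp(8)) + D_5 (so(10))

The diagram associated to this matrix has two connected components: the simple roots {alpha_2, alpha_3, alpha_5, alpha_7} form a chain of 4 nodes with a double edge at one end; the terminal node there is the unique long simple root (C_4), and {alpha_1, alpha_4, alpha_6, alpha_8, alpha_9} form a chain of 3 nodes with a fork of two nodes at one end (D_5). A semisimple Lie algebra decomposes uniquely as the direct sum of simple ideals, one per connected component of its Dynkin diagram, so g ≅ C_4 ⊕ D_5 (dimension 36 + 45 = 81).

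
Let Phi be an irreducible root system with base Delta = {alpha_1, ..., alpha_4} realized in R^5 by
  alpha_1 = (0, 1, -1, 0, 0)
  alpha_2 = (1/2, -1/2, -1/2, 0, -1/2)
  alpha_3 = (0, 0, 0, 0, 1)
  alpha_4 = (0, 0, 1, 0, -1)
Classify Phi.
type F_4

Compute the Cartan integers a_ij = 2(alpha_i, alpha_j)/(alpha_j, alpha_j); the resulting 4x4 Cartan matrix is
[[2, 0, 0, -1], [0, 2, -1, 0], [0, -1, 2, -1], [-1, 0, -2, 2]].
The roots have two lengths (squared-length ratio 2:1); the short ones are alpha_{2,3}. The associated Dynkin diagram is a chain of 4 nodes with a double edge between the middle two (F_4), so the type is F_4.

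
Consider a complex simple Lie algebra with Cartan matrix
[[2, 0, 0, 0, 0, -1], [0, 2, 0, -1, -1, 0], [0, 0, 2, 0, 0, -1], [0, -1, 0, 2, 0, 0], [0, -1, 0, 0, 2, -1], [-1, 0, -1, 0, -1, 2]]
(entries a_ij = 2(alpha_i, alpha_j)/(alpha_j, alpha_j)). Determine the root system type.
D6

The matrix has rank 6 with 2's on the diagonal. Reading the off-diagonal entries as Dynkin edges (a single edge where a_ij = a_ji = -1; a double or triple edge where a_ij * a_ji = 2 or 3), the diagram is a chain of 4 nodes with a fork of two nodes at one end (D_6). One simple-root ordering that puts it in standard form is (alpha_4, alpha_2, alpha_5, alpha_6, alpha_1, alpha_3). So the algebra is type D_6, i.e. so(12).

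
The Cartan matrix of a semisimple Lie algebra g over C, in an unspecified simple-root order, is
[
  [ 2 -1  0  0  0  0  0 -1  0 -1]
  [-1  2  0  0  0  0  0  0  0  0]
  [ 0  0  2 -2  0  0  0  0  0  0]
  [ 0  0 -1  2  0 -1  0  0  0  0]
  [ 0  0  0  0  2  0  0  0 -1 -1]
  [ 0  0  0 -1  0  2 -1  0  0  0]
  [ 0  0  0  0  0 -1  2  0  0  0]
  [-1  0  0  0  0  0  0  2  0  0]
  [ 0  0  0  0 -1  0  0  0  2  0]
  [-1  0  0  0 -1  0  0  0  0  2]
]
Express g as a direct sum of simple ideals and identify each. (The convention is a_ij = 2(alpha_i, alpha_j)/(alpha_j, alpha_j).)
C_4 + D_6

The diagram associated to this matrix has two connected components: the simple roots {alpha_3, alpha_4, alpha_6, alpha_7} form a chain of 4 nodes with a double edge at one end; the terminal node there is the unique long simple root (C_4), and {alpha_1, alpha_2, alpha_5, alpha_8, alpha_9, alpha_10} form a chain of 4 nodes with a fork of two nodes at one end (D_6). A semisimple Lie algebra decomposes uniquely as the direct sum of simple ideals, one per connected component of its Dynkin diagram, so g ≅ C_4 ⊕ D_6 (dimension 36 + 66 = 102).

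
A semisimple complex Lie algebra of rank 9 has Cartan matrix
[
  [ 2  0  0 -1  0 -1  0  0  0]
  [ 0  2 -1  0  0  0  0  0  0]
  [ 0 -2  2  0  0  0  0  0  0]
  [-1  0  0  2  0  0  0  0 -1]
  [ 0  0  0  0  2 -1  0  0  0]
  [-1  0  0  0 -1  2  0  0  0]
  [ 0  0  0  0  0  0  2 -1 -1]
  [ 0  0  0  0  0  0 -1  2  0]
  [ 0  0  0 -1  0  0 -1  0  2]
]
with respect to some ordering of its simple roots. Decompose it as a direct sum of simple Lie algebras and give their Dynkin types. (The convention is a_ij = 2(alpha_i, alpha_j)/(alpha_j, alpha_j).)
A_7 ⊕ B_2

The diagram associated to this matrix has two connected components: the simple roots {alpha_1, alpha_4, alpha_5, alpha_6, alpha_7, alpha_8, alpha_9} form a chain of 7 nodes with single edges (A_7), and {alpha_2, alpha_3} form a chain of 2 nodes with a double edge at one end; the terminal node there is the unique short simple root (B_2). A semisimple Lie algebra decomposes uniquely as the direct sum of simple ideals, one per connected component of its Dynkin diagram, so g ≅ A_7 ⊕ B_2 (dimension 63 + 10 = 73).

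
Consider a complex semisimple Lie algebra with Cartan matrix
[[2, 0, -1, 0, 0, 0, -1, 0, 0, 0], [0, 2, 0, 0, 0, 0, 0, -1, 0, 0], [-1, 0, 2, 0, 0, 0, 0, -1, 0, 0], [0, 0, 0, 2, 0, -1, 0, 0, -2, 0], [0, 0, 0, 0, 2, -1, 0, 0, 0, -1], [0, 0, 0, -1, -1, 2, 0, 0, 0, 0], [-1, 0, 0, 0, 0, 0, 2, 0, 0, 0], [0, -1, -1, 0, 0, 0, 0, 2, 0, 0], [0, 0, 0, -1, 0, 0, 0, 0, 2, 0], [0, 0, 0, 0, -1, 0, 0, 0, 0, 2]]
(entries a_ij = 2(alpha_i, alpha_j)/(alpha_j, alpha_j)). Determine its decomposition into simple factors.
type A_5 ⊕ type B_5

The diagram associated to this matrix has two connected components: the simple roots {alpha_1, alpha_2, alpha_3, alpha_7, alpha_8} form a chain of 5 nodes with single edges (A_5), and {alpha_4, alpha_5, alpha_6, alpha_9, alpha_10} form a chain of 5 nodes with a double edge at one end; the terminal node there is the unique short simple root (B_5). A semisimple Lie algebra decomposes uniquely as the direct sum of simple ideals, one per connected component of its Dynkin diagram, so g ≅ A_5 ⊕ B_5 (dimension 35 + 55 = 90).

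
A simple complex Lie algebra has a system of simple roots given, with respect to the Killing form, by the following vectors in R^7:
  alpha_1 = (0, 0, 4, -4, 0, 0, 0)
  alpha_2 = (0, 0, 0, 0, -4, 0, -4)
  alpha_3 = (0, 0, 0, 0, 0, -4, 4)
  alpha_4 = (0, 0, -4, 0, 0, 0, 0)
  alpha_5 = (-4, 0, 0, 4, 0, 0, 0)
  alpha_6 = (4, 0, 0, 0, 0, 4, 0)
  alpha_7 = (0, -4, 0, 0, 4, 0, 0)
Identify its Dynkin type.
B_7

Compute the Cartan integers a_ij = 2(alpha_i, alpha_j)/(alpha_j, alpha_j); the resulting 7x7 Cartan matrix is
[[2, 0, 0, -2, -1, 0, 0], [0, 2, -1, 0, 0, 0, -1], [0, -1, 2, 0, 0, -1, 0], [-1, 0, 0, 2, 0, 0, 0], [-1, 0, 0, 0, 2, -1, 0], [0, 0, -1, 0, -1, 2, 0], [0, -1, 0, 0, 0, 0, 2]].
The roots have two lengths (squared-length ratio 2:1); the short ones are alpha_{4}. The associated Dynkin diagram is a chain of 7 nodes with a double edge at one end; the terminal node there is the unique short simple root (B_7), so the type is B_7 (the algebra so(15)).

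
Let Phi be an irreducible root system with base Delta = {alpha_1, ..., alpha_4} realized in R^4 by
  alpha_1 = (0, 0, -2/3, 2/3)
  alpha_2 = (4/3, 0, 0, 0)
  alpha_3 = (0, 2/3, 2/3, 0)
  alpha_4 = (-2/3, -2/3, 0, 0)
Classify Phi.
type C_4

Compute the Cartan integers a_ij = 2(alpha_i, alpha_j)/(alpha_j, alpha_j); the resulting 4x4 Cartan matrix is
[[2, 0, -1, 0], [0, 2, 0, -2], [-1, 0, 2, -1], [0, -1, -1, 2]].
The roots have two lengths (squared-length ratio 2:1); the short ones are alpha_{1,3,4}. The associated Dynkin diagram is a chain of 4 nodes with a double edge at one end; the terminal node there is the unique long simple root (C_4), so the type is C_4 (the algebra sp(8)).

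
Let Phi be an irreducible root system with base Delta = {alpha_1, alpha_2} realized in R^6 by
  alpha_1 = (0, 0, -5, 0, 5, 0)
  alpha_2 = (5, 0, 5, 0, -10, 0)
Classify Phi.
Compute the Cartan integers a_ij = 2(alpha_i, alpha_j)/(alpha_j, alpha_j); the resulting 2x2 Cartan matrix is
[[2, -1], [-3, 2]].
The roots have two lengths (squared-length ratio 3:1); the short ones are alpha_{1}. The associated Dynkin diagram is two nodes joined by a triple edge (G_2), so the type is G_2.

type G_2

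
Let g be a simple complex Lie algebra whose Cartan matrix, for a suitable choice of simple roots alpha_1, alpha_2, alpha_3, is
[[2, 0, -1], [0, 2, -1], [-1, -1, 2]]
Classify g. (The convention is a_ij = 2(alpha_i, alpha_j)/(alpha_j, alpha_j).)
A_3

The matrix has rank 3 with 2's on the diagonal. Reading the off-diagonal entries as Dynkin edges (a single edge where a_ij = a_ji = -1; a double or triple edge where a_ij * a_ji = 2 or 3), the diagram is a chain of 3 nodes with single edges (A_3). One simple-root ordering that puts it in standard form is (alpha_1, alpha_3, alpha_2). So the algebra is type A_3, i.e. sl(4).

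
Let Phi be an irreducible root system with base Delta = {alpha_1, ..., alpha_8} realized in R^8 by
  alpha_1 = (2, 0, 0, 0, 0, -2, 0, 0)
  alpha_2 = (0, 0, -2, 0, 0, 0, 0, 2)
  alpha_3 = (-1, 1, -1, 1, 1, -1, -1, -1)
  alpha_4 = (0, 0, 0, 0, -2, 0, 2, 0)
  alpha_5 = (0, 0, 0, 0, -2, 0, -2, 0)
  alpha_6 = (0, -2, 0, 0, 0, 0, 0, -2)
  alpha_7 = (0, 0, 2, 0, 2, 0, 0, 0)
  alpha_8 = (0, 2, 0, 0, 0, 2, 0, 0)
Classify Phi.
Compute the Cartan integers a_ij = 2(alpha_i, alpha_j)/(alpha_j, alpha_j); the resulting 8x8 Cartan matrix is
[[2, 0, 0, 0, 0, 0, 0, -1], [0, 2, 0, 0, 0, -1, -1, 0], [0, 0, 2, -1, 0, 0, 0, 0], [0, 0, -1, 2, 0, 0, -1, 0], [0, 0, 0, 0, 2, 0, -1, 0], [0, -1, 0, 0, 0, 2, 0, -1], [0, -1, 0, -1, -1, 0, 2, 0], [-1, 0, 0, 0, 0, -1, 0, 2]].
All simple roots have the same length, so the diagram is simply laced. The associated Dynkin diagram is a chain of 7 nodes with one extra node attached to the third node from one end (E_8), so the type is E_8.

E_8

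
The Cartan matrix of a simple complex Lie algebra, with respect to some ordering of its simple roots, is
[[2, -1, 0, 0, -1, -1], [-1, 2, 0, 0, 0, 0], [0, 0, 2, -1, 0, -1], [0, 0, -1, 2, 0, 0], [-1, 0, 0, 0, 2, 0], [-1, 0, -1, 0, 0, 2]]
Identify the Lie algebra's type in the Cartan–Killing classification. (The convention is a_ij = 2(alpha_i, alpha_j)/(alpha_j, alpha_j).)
D6

The matrix has rank 6 with 2's on the diagonal. Reading the off-diagonal entries as Dynkin edges (a single edge where a_ij = a_ji = -1; a double or triple edge where a_ij * a_ji = 2 or 3), the diagram is a chain of 4 nodes with a fork of two nodes at one end (D_6). One simple-root ordering that puts it in standard form is (alpha_4, alpha_3, alpha_6, alpha_1, alpha_2, alpha_5). So the algebra is type D_6, i.e. so(12).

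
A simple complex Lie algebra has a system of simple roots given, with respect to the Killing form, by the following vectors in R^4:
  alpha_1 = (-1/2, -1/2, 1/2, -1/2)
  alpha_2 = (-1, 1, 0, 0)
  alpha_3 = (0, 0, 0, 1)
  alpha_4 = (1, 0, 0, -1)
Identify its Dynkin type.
type F_4

Compute the Cartan integers a_ij = 2(alpha_i, alpha_j)/(alpha_j, alpha_j); the resulting 4x4 Cartan matrix is
[[2, 0, -1, 0], [0, 2, 0, -1], [-1, 0, 2, -1], [0, -1, -2, 2]].
The roots have two lengths (squared-length ratio 2:1); the short ones are alpha_{1,3}. The associated Dynkin diagram is a chain of 4 nodes with a double edge between the middle two (F_4), so the type is F_4.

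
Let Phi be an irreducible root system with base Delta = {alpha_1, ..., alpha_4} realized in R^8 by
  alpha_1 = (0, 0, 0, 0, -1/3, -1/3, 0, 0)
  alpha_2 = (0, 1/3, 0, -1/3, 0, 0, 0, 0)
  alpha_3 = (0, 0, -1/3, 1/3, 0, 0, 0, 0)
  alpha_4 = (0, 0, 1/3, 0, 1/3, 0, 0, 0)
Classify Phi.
A4

Compute the Cartan integers a_ij = 2(alpha_i, alpha_j)/(alpha_j, alpha_j); the resulting 4x4 Cartan matrix is
[[2, 0, 0, -1], [0, 2, -1, 0], [0, -1, 2, -1], [-1, 0, -1, 2]].
All simple roots have the same length, so the diagram is simply laced. The associated Dynkin diagram is a chain of 4 nodes with single edges (A_4), so the type is A_4 (the algebra sl(5)).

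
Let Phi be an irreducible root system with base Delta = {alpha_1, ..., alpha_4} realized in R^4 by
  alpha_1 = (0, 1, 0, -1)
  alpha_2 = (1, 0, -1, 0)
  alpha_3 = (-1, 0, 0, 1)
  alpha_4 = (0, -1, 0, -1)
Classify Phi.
Compute the Cartan integers a_ij = 2(alpha_i, alpha_j)/(alpha_j, alpha_j); the resulting 4x4 Cartan matrix is
[[2, 0, -1, 0], [0, 2, -1, 0], [-1, -1, 2, -1], [0, 0, -1, 2]].
All simple roots have the same length, so the diagram is simply laced. The associated Dynkin diagram is a chain of 2 nodes with a fork of two nodes at one end (D_4), so the type is D_4 (the algebra so(8)).

type D_4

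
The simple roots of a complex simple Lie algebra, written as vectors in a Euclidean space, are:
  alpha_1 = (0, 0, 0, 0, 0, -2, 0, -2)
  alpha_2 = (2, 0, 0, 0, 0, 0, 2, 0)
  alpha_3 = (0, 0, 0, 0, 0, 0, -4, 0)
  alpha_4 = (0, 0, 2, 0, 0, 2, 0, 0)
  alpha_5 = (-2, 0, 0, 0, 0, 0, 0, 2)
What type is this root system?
C_5 (sp(10))

Compute the Cartan integers a_ij = 2(alpha_i, alpha_j)/(alpha_j, alpha_j); the resulting 5x5 Cartan matrix is
[[2, 0, 0, -1, -1], [0, 2, -1, 0, -1], [0, -2, 2, 0, 0], [-1, 0, 0, 2, 0], [-1, -1, 0, 0, 2]].
The roots have two lengths (squared-length ratio 2:1); the short ones are alpha_{1,2,4,5}. The associated Dynkin diagram is a chain of 5 nodes with a double edge at one end; the terminal node there is the unique long simple root (C_5), so the type is C_5 (the algebra sp(10)).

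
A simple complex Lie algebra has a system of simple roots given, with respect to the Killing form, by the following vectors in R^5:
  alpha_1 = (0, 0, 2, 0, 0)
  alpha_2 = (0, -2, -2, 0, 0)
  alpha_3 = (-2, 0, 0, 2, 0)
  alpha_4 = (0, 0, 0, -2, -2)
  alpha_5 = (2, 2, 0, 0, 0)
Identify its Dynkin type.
B_5 (so(11))

Compute the Cartan integers a_ij = 2(alpha_i, alpha_j)/(alpha_j, alpha_j); the resulting 5x5 Cartan matrix is
[[2, -1, 0, 0, 0], [-2, 2, 0, 0, -1], [0, 0, 2, -1, -1], [0, 0, -1, 2, 0], [0, -1, -1, 0, 2]].
The roots have two lengths (squared-length ratio 2:1); the short ones are alpha_{1}. The associated Dynkin diagram is a chain of 5 nodes with a double edge at one end; the terminal node there is the unique short simple root (B_5), so the type is B_5 (the algebra so(11)).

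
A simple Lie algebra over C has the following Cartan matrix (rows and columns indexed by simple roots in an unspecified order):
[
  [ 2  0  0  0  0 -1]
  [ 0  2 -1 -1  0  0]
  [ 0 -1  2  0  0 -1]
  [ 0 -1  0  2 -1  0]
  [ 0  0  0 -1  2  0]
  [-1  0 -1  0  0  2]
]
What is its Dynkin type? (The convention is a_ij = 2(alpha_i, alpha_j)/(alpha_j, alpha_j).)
type A_6

The matrix has rank 6 with 2's on the diagonal. Reading the off-diagonal entries as Dynkin edges (a single edge where a_ij = a_ji = -1; a double or triple edge where a_ij * a_ji = 2 or 3), the diagram is a chain of 6 nodes with single edges (A_6). One simple-root ordering that puts it in standard form is (alpha_5, alpha_4, alpha_2, alpha_3, alpha_6, alpha_1). So the algebra is type A_6, i.e. sl(7).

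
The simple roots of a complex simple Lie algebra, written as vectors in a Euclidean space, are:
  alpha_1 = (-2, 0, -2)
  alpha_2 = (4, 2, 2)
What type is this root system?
G2

Compute the Cartan integers a_ij = 2(alpha_i, alpha_j)/(alpha_j, alpha_j); the resulting 2x2 Cartan matrix is
[[2, -1], [-3, 2]].
The roots have two lengths (squared-length ratio 3:1); the short ones are alpha_{1}. The associated Dynkin diagram is two nodes joined by a triple edge (G_2), so the type is G_2.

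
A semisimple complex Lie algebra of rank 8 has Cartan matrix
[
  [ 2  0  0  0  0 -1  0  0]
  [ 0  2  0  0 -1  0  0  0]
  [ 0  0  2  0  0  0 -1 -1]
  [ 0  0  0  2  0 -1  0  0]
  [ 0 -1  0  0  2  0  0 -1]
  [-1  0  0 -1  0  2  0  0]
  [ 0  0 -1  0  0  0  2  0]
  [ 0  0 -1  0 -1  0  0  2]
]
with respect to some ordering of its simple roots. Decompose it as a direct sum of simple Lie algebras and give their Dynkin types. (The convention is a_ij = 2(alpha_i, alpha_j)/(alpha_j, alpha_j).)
A3 ⊕ A5

The diagram associated to this matrix has two connected components: the simple roots {alpha_1, alpha_4, alpha_6} form a chain of 3 nodes with single edges (A_3), and {alpha_2, alpha_3, alpha_5, alpha_7, alpha_8} form a chain of 5 nodes with single edges (A_5). A semisimple Lie algebra decomposes uniquely as the direct sum of simple ideals, one per connected component of its Dynkin diagram, so g ≅ A_3 ⊕ A_5 (dimension 15 + 35 = 50).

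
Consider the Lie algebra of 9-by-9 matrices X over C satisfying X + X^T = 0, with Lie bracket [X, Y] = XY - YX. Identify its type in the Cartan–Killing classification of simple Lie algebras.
This is so(9) with 9 odd, which has dimension 9(9-1)/2 = 36 and rank (9-1)/2 = 4. In the classification of classical Lie algebras, the orthogonal algebra so(2n+1) in an odd number of variables has type B_n; here n = 4, so the Dynkin diagram is a chain of 4 nodes with a double edge at one end; the terminal node there is the unique short simple root (B_4). Hence the type is B_4.

type B_4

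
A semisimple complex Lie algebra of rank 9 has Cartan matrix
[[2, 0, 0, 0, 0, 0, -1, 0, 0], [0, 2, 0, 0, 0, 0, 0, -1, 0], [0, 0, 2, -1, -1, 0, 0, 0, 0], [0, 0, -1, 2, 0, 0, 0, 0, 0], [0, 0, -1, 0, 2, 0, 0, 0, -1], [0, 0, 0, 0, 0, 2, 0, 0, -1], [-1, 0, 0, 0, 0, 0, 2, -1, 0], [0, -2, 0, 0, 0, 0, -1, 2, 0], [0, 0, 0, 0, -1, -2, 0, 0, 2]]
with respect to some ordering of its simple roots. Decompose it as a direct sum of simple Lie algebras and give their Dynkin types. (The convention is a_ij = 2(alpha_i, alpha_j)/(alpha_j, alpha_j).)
The diagram associated to this matrix has two connected components: the simple roots {alpha_1, alpha_2, alpha_7, alpha_8} form a chain of 4 nodes with a double edge at one end; the terminal node there is the unique short simple root (B_4), and {alpha_3, alpha_4, alpha_5, alpha_6, alpha_9} form a chain of 5 nodes with a double edge at one end; the terminal node there is the unique short simple root (B_5). A semisimple Lie algebra decomposes uniquely as the direct sum of simple ideals, one per connected component of its Dynkin diagram, so g ≅ B_4 ⊕ B_5 (dimension 36 + 55 = 91).

B_4 (so(9)) ⊕ B_5 (so(11))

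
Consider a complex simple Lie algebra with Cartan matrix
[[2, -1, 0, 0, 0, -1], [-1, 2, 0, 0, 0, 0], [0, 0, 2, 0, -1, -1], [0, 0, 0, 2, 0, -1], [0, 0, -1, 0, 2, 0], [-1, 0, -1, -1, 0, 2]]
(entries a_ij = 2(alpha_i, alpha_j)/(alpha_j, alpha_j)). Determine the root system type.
E_6

The matrix has rank 6 with 2's on the diagonal. Reading the off-diagonal entries as Dynkin edges (a single edge where a_ij = a_ji = -1; a double or triple edge where a_ij * a_ji = 2 or 3), the diagram is a chain of 5 nodes with one extra node attached to the third node from one end (E_6). One simple-root ordering that puts it in standard form is (alpha_2, alpha_4, alpha_1, alpha_6, alpha_3, alpha_5). So the algebra is type E_6.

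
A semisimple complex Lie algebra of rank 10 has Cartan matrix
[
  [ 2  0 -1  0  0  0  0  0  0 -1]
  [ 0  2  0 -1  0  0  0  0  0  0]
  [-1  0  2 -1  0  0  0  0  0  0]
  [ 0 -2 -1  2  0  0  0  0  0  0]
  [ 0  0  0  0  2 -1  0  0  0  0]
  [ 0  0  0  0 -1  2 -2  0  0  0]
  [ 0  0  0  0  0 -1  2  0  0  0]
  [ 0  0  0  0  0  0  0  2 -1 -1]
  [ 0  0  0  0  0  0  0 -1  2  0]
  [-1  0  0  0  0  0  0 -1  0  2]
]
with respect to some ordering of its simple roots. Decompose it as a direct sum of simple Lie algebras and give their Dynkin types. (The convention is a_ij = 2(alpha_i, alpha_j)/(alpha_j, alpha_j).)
type B_3 ⊕ type B_7

The diagram associated to this matrix has two connected components: the simple roots {alpha_5, alpha_6, alpha_7} form a chain of 3 nodes with a double edge at one end; the terminal node there is the unique short simple root (B_3), and {alpha_1, alpha_2, alpha_3, alpha_4, alpha_8, alpha_9, alpha_10} form a chain of 7 nodes with a double edge at one end; the terminal node there is the unique short simple root (B_7). A semisimple Lie algebra decomposes uniquely as the direct sum of simple ideals, one per connected component of its Dynkin diagram, so g ≅ B_3 ⊕ B_7 (dimension 21 + 105 = 126).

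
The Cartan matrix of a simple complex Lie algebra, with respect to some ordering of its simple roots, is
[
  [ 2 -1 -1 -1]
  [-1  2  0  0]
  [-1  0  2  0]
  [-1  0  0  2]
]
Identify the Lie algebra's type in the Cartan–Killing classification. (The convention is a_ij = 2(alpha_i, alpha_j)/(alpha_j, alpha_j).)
The matrix has rank 4 with 2's on the diagonal. Reading the off-diagonal entries as Dynkin edges (a single edge where a_ij = a_ji = -1; a double or triple edge where a_ij * a_ji = 2 or 3), the diagram is a chain of 2 nodes with a fork of two nodes at one end (D_4). One simple-root ordering that puts it in standard form is (alpha_4, alpha_1, alpha_3, alpha_2). So the algebra is type D_4, i.e. so(8).

D4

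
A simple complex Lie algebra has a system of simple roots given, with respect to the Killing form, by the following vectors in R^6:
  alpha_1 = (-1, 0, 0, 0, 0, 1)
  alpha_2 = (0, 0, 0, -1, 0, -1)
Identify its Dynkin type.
type A_2

Compute the Cartan integers a_ij = 2(alpha_i, alpha_j)/(alpha_j, alpha_j); the resulting 2x2 Cartan matrix is
[[2, -1], [-1, 2]].
All simple roots have the same length, so the diagram is simply laced. The associated Dynkin diagram is a chain of 2 nodes with single edges (A_2), so the type is A_2 (the algebra sl(3)).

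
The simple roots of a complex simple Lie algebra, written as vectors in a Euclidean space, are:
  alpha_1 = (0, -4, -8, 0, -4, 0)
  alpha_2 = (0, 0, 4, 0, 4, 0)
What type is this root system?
G2

Compute the Cartan integers a_ij = 2(alpha_i, alpha_j)/(alpha_j, alpha_j); the resulting 2x2 Cartan matrix is
[[2, -3], [-1, 2]].
The roots have two lengths (squared-length ratio 3:1); the short ones are alpha_{2}. The associated Dynkin diagram is two nodes joined by a triple edge (G_2), so the type is G_2.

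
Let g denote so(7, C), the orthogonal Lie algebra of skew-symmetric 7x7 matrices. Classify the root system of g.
B3

This is so(7) with 7 odd, which has dimension 7(7-1)/2 = 21 and rank (7-1)/2 = 3. In the classification of classical Lie algebras, the orthogonal algebra so(2n+1) in an odd number of variables has type B_n; here n = 3, so the Dynkin diagram is a chain of 3 nodes with a double edge at one end; the terminal node there is the unique short simple root (B_3). Hence the type is B_3.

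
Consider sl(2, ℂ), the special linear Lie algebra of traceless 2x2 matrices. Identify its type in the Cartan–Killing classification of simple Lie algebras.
A1

This is sl(2), which has dimension 2^2 - 1 = 3 and rank 2 - 1 = 1 (a Cartan subalgebra is the diagonal traceless matrices). In the classification of classical Lie algebras, the special linear algebra sl(n+1) has type A_n; here n = 1, so the Dynkin diagram is a chain of 1 nodes with single edges (A_1). Hence the type is A_1.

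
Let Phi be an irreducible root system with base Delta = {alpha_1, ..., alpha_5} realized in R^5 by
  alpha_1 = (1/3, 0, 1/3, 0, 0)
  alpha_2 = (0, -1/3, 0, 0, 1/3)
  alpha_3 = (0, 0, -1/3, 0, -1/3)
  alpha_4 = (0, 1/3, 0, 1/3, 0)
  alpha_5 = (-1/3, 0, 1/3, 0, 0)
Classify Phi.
Compute the Cartan integers a_ij = 2(alpha_i, alpha_j)/(alpha_j, alpha_j); the resulting 5x5 Cartan matrix is
[[2, 0, -1, 0, 0], [0, 2, -1, -1, 0], [-1, -1, 2, 0, -1], [0, -1, 0, 2, 0], [0, 0, -1, 0, 2]].
All simple roots have the same length, so the diagram is simply laced. The associated Dynkin diagram is a chain of 3 nodes with a fork of two nodes at one end (D_5), so the type is D_5 (the algebra so(10)).

D5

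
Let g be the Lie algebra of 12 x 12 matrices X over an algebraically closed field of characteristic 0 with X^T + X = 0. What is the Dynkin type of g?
This is so(12) with 12 even, which has dimension 12(12-1)/2 = 66 and rank 12/2 = 6. In the classification of classical Lie algebras, the orthogonal algebra so(2n) in an even number of variables has type D_n; here n = 6, so the Dynkin diagram is a chain of 4 nodes with a fork of two nodes at one end (D_6). Hence the type is D_6.

type D_6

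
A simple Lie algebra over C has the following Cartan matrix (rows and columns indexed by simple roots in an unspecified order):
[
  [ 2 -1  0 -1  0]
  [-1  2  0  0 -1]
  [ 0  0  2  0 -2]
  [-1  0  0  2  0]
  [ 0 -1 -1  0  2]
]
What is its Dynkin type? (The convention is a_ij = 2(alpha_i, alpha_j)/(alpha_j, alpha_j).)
The matrix has rank 5 with 2's on the diagonal. Reading the off-diagonal entries as Dynkin edges (a single edge where a_ij = a_ji = -1; a double or triple edge where a_ij * a_ji = 2 or 3), the diagram is a chain of 5 nodes with a double edge at one end; the terminal node there is the unique long simple root (C_5). One simple-root ordering that puts it in standard form is (alpha_4, alpha_1, alpha_2, alpha_5, alpha_3). So the algebra is type C_5, i.e. sp(10).

C_5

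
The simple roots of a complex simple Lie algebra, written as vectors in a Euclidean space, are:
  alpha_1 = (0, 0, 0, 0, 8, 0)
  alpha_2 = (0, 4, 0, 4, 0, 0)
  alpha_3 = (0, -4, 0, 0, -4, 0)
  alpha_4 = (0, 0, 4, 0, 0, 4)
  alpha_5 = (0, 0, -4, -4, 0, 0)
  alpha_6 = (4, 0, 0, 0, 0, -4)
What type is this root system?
type C_6

Compute the Cartan integers a_ij = 2(alpha_i, alpha_j)/(alpha_j, alpha_j); the resulting 6x6 Cartan matrix is
[[2, 0, -2, 0, 0, 0], [0, 2, -1, 0, -1, 0], [-1, -1, 2, 0, 0, 0], [0, 0, 0, 2, -1, -1], [0, -1, 0, -1, 2, 0], [0, 0, 0, -1, 0, 2]].
The roots have two lengths (squared-length ratio 2:1); the short ones are alpha_{2,3,4,5,6}. The associated Dynkin diagram is a chain of 6 nodes with a double edge at one end; the terminal node there is the unique long simple root (C_6), so the type is C_6 (the algebra sp(12)).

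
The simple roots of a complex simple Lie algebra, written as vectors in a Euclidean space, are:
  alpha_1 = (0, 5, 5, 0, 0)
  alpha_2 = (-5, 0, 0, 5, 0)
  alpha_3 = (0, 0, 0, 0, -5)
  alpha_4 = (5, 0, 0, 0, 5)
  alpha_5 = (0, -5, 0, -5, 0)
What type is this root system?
type B_5

Compute the Cartan integers a_ij = 2(alpha_i, alpha_j)/(alpha_j, alpha_j); the resulting 5x5 Cartan matrix is
[[2, 0, 0, 0, -1], [0, 2, 0, -1, -1], [0, 0, 2, -1, 0], [0, -1, -2, 2, 0], [-1, -1, 0, 0, 2]].
The roots have two lengths (squared-length ratio 2:1); the short ones are alpha_{3}. The associated Dynkin diagram is a chain of 5 nodes with a double edge at one end; the terminal node there is the unique short simple root (B_5), so the type is B_5 (the algebra so(11)).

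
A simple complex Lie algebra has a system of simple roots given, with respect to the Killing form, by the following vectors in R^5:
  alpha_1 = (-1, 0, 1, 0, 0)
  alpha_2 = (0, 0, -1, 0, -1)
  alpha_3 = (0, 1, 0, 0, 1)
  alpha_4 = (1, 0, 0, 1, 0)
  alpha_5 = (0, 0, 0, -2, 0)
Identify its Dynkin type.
Compute the Cartan integers a_ij = 2(alpha_i, alpha_j)/(alpha_j, alpha_j); the resulting 5x5 Cartan matrix is
[[2, -1, 0, -1, 0], [-1, 2, -1, 0, 0], [0, -1, 2, 0, 0], [-1, 0, 0, 2, -1], [0, 0, 0, -2, 2]].
The roots have two lengths (squared-length ratio 2:1); the short ones are alpha_{1,2,3,4}. The associated Dynkin diagram is a chain of 5 nodes with a double edge at one end; the terminal node there is the unique long simple root (C_5), so the type is C_5 (the algebra sp(10)).

C_5 (sp(10))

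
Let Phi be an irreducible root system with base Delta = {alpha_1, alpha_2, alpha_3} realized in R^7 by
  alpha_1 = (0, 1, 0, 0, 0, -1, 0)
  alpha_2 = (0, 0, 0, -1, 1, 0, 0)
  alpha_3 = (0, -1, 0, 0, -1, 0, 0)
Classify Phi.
A3

Compute the Cartan integers a_ij = 2(alpha_i, alpha_j)/(alpha_j, alpha_j); the resulting 3x3 Cartan matrix is
[[2, 0, -1], [0, 2, -1], [-1, -1, 2]].
All simple roots have the same length, so the diagram is simply laced. The associated Dynkin diagram is a chain of 3 nodes with single edges (A_3), so the type is A_3 (the algebra sl(4)).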